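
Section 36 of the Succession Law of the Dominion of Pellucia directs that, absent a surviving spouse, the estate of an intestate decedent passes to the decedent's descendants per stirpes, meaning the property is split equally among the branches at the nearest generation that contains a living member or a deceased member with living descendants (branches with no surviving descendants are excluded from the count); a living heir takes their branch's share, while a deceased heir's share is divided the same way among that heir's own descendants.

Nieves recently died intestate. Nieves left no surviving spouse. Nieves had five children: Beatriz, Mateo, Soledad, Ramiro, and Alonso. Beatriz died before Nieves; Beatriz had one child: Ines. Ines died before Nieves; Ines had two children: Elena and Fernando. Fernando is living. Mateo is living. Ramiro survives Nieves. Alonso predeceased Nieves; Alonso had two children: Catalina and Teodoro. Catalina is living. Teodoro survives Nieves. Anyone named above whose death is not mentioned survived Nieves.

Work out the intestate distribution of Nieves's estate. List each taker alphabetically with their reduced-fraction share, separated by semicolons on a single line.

Catalina 1/10; Elena 1/10; Fernando 1/10; Mateo 1/5; Ramiro 1/5; Soledad 1/5; Teodoro 1/10

There is no surviving spouse, so the entire estate passes to Nieves's descendants per stirpes.
The estate is divided into 5 equal shares of 1/5 among Beatriz, Mateo, Soledad, Ramiro, Alonso.
Beatriz predeceased; the 1/5 allotted to Beatriz's branch passes to Beatriz's issue by representation.
Ines's line is the sole branch at this level, so the full 1/5 passes to Ines's issue by representation.
The 1/5 is divided into 2 equal shares of 1/10 among Elena, Fernando.
Elena is living and takes 1/10.
Fernando is living and takes 1/10.
Mateo is living and takes 1/5.
Soledad is living and takes 1/5.
Ramiro is living and takes 1/5.
Alonso predeceased; the 1/5 allotted to Alonso's branch passes to Alonso's issue by representation.
The 1/5 is divided into 2 equal shares of 1/10 among Catalina, Teodoro.
Catalina is living and takes 1/10.
Teodoro is living and takes 1/10.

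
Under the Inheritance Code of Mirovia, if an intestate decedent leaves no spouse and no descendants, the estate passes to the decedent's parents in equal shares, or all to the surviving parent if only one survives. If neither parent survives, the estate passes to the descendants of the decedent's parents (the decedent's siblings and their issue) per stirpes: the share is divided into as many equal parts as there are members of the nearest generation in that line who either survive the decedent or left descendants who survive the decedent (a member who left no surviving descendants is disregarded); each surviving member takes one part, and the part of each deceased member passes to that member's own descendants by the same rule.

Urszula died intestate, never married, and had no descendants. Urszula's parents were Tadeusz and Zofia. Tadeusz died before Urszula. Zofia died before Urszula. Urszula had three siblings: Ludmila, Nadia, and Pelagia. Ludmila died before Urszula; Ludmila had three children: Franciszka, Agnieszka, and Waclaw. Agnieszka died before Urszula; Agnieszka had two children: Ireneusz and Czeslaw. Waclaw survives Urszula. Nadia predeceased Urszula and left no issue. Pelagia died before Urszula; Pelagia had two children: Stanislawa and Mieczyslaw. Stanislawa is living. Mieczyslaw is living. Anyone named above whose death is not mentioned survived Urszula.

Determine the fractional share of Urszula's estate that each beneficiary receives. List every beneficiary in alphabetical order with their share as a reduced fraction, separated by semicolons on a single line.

Neither parent survives and there are no descendants, so the estate passes to Urszula's siblings and their issue per stirpes.
Nadia left no surviving issue, so that branch lapses and is disregarded.
The estate is divided into 2 equal shares of 1/2 among Ludmila, Pelagia.
Ludmila predeceased; the 1/2 allotted to Ludmila's branch passes to Ludmila's issue by representation.
The 1/2 is divided into 3 equal shares of 1/6 among Franciszka, Agnieszka, Waclaw.
Franciszka is living and takes 1/6.
Agnieszka predeceased; the 1/6 allotted to Agnieszka's branch passes to Agnieszka's issue by representation.
The 1/6 is divided into 2 equal shares of 1/12 among Ireneusz, Czeslaw.
Ireneusz is living and takes 1/12.
Czeslaw is living and takes 1/12.
Waclaw is living and takes 1/6.
Pelagia predeceased; the 1/2 allotted to Pelagia's branch passes to Pelagia's issue by representation.
The 1/2 is divided into 2 equal shares of 1/4 among Stanislawa, Mieczyslaw.
Stanislawa is living and takes 1/4.
Mieczyslaw is living and takes 1/4.

Czeslaw 1/12; Franciszka 1/6; Ireneusz 1/12; Mieczyslaw 1/4; Stanislawa 1/4; Waclaw 1/6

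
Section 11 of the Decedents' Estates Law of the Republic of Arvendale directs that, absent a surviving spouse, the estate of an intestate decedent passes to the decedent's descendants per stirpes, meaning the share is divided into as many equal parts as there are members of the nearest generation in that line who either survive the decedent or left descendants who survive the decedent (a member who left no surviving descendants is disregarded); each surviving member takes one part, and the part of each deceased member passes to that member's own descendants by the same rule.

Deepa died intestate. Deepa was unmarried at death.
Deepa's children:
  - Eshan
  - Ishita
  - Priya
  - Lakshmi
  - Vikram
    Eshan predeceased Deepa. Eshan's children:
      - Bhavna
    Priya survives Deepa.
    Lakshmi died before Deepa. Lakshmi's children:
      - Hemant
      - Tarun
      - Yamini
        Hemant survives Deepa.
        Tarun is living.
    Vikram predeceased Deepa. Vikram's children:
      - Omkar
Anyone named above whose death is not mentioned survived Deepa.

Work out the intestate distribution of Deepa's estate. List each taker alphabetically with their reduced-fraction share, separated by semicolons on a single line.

There is no surviving spouse, so the entire estate passes to Deepa's descendants per stirpes.
The estate is divided into 5 equal shares of 1/5 among Eshan, Ishita, Priya, Lakshmi, Vikram.
Eshan predeceased; the 1/5 allotted to Eshan's branch passes to Eshan's issue by representation.
Bhavna is the sole taker at this level and receives the full 1/5.
Ishita is living and takes 1/5.
Priya is living and takes 1/5.
Lakshmi predeceased; the 1/5 allotted to Lakshmi's branch passes to Lakshmi's issue by representation.
The 1/5 is divided into 3 equal shares of 1/15 among Hemant, Tarun, Yamini.
Hemant is living and takes 1/15.
Tarun is living and takes 1/15.
Yamini is living and takes 1/15.
Vikram predeceased; the 1/5 allotted to Vikram's branch passes to Vikram's issue by representation.
Omkar is the sole taker at this level and receives the full 1/5.

Bhavna 1/5; Hemant 1/15; Ishita 1/5; Omkar 1/5; Priya 1/5; Tarun 1/15; Yamini 1/15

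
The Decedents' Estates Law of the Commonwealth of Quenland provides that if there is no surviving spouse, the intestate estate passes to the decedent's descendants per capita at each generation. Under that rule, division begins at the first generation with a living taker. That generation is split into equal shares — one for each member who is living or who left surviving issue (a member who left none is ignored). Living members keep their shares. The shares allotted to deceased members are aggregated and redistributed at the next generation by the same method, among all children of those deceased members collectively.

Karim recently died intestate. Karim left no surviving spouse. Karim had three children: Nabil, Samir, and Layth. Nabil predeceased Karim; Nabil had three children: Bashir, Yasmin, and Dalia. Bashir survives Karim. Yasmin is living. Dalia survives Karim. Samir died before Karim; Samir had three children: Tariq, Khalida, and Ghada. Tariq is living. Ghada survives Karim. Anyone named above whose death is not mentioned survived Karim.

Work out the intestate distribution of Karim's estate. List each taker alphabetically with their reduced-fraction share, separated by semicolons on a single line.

Bashir 1/9; Dalia 1/9; Ghada 1/9; Khalida 1/9; Layth 1/3; Tariq 1/9; Yasmin 1/9

There is no surviving spouse, so the entire estate passes to Karim's descendants per capita at each generation.
At generation 1 (Nabil, Samir, Layth) there are 3 shares of (1)/3 = 1/3 each.
Living: Layth — each takes 1/3.
Deceased: Nabil and Samir. Their combined 2/3 is pooled and carried to generation 2.
At generation 2 (Bashir, Yasmin, Dalia, Tariq, Khalida, Ghada) there are 6 shares of (2/3)/6 = 1/9 each.
Living: Bashir, Yasmin, Dalia, Tariq, Khalida, and Ghada — each takes 1/9.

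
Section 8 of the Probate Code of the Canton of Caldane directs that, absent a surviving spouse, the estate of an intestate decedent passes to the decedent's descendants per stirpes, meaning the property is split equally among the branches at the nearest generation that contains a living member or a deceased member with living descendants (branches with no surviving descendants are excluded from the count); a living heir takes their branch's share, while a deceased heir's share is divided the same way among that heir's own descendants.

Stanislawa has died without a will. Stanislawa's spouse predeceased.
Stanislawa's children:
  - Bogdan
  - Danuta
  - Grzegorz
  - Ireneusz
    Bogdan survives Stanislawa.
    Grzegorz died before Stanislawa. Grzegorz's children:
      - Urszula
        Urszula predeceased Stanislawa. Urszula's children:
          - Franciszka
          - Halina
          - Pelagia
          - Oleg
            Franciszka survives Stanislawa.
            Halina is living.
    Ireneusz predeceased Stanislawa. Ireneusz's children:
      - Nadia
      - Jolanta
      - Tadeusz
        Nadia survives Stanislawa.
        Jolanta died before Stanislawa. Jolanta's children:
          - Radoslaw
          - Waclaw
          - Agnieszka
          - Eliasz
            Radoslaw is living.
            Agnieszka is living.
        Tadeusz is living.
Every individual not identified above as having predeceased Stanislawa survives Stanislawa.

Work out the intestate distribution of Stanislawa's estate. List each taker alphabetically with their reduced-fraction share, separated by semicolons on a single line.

There is no surviving spouse, so the entire estate passes to Stanislawa's descendants per stirpes.
The estate is divided into 4 equal shares of 1/4 among Bogdan, Danuta, Grzegorz, Ireneusz.
Bogdan is living and takes 1/4.
Danuta is living and takes 1/4.
Grzegorz predeceased; the 1/4 allotted to Grzegorz's branch passes to Grzegorz's issue by representation.
Urszula's line is the sole branch at this level, so the full 1/4 passes to Urszula's issue by representation.
The 1/4 is divided into 4 equal shares of 1/16 among Franciszka, Halina, Pelagia, Oleg.
Franciszka is living and takes 1/16.
Halina is living and takes 1/16.
Pelagia is living and takes 1/16.
Oleg is living and takes 1/16.
Ireneusz predeceased; the 1/4 allotted to Ireneusz's branch passes to Ireneusz's issue by representation.
The 1/4 is divided into 3 equal shares of 1/12 among Nadia, Jolanta, Tadeusz.
Nadia is living and takes 1/12.
Jolanta predeceased; the 1/12 allotted to Jolanta's branch passes to Jolanta's issue by representation.
The 1/12 is divided into 4 equal shares of 1/48 among Radoslaw, Waclaw, Agnieszka, Eliasz.
Radoslaw is living and takes 1/48.
Waclaw is living and takes 1/48.
Agnieszka is living and takes 1/48.
Eliasz is living and takes 1/48.
Tadeusz is living and takes 1/12.

Agnieszka 1/48; Bogdan 1/4; Danuta 1/4; Eliasz 1/48; Franciszka 1/16; Halina 1/16; Nadia 1/12; Oleg 1/16; Pelagia 1/16; Radoslaw 1/48; Tadeusz 1/12; Waclaw 1/48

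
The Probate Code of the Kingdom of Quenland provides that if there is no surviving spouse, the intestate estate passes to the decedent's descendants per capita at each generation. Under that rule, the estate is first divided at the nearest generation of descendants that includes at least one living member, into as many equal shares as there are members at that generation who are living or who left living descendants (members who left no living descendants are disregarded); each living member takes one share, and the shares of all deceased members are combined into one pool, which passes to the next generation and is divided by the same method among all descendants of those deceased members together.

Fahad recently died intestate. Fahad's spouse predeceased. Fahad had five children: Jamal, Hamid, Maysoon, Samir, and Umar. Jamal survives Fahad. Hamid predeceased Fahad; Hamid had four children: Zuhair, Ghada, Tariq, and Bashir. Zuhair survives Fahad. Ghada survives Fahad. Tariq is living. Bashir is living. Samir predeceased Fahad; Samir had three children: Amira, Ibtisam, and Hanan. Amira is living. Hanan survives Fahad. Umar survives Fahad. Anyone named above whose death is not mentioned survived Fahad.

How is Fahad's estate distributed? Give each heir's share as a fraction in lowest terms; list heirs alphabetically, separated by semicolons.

There is no surviving spouse, so the entire estate passes to Fahad's descendants per capita at each generation.
At generation 1 (Jamal, Hamid, Maysoon, Samir, Umar) there are 5 shares of (1)/5 = 1/5 each.
Living: Jamal, Maysoon, and Umar — each takes 1/5.
Deceased: Hamid and Samir. Their combined 2/5 is pooled and carried to generation 2.
At generation 2 (Zuhair, Ghada, Tariq, Bashir, Amira, Ibtisam, Hanan) there are 7 shares of (2/5)/7 = 2/35 each.
Living: Zuhair, Ghada, Tariq, Bashir, Amira, Ibtisam, and Hanan — each takes 2/35.

Amira 2/35; Bashir 2/35; Ghada 2/35; Hanan 2/35; Ibtisam 2/35; Jamal 1/5; Maysoon 1/5; Tariq 2/35; Umar 1/5; Zuhair 2/35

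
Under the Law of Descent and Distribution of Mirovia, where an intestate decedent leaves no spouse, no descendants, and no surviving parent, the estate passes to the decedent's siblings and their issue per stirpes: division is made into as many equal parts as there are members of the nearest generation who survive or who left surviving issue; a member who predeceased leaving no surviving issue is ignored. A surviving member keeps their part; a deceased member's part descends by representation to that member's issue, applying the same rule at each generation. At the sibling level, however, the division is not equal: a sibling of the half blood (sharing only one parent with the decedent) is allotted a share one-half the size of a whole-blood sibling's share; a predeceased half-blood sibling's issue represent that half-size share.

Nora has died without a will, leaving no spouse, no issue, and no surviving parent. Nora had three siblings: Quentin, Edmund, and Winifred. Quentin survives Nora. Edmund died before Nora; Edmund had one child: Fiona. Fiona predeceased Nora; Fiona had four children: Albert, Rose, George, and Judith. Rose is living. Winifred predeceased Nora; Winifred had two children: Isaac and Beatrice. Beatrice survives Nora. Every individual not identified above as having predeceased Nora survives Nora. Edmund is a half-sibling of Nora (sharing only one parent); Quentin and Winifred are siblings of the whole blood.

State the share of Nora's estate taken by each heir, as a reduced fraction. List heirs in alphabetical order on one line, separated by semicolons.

Albert 1/20; Beatrice 1/5; George 1/20; Isaac 1/5; Judith 1/20; Quentin 2/5; Rose 1/20

No spouse, descendants, or parent survives, so the estate passes to Nora's siblings per stirpes.
Half-blood siblings count for one-half the weight of whole-blood siblings at the initial division.
Dividing 1 in proportion to weights (total weight 5/2): Quentin (weight 1) → 2/5; Edmund (weight 1/2) → 1/5; Winifred (weight 1) → 2/5.
Quentin is living and takes 2/5.
Edmund predeceased; the 1/5 allotted to Edmund's branch passes to Edmund's issue by representation.
Fiona's line is the sole branch at this level, so the full 1/5 passes to Fiona's issue by representation.
The 1/5 is divided into 4 equal shares of 1/20 among Albert, Rose, George, Judith.
Albert is living and takes 1/20.
Rose is living and takes 1/20.
George is living and takes 1/20.
Judith is living and takes 1/20.
Winifred predeceased; the 2/5 allotted to Winifred's branch passes to Winifred's issue by representation.
The 2/5 is divided into 2 equal shares of 1/5 among Isaac, Beatrice.
Isaac is living and takes 1/5.
Beatrice is living and takes 1/5.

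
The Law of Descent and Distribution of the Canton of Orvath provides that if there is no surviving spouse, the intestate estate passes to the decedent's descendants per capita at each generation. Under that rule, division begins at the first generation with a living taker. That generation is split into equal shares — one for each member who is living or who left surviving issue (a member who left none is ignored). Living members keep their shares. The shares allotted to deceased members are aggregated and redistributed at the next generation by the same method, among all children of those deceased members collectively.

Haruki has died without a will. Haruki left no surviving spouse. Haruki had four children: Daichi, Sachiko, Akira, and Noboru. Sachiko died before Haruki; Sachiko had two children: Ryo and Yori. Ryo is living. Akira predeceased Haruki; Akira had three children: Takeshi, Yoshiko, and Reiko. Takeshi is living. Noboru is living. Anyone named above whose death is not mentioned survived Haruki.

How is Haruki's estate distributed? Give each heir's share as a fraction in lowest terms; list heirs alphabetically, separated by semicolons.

There is no surviving spouse, so the entire estate passes to Haruki's descendants per capita at each generation.
At generation 1 (Daichi, Sachiko, Akira, Noboru) there are 4 shares of (1)/4 = 1/4 each.
Living: Daichi and Noboru — each takes 1/4.
Deceased: Sachiko and Akira. Their combined 1/2 is pooled and carried to generation 2.
At generation 2 (Ryo, Yori, Takeshi, Yoshiko, Reiko) there are 5 shares of (1/2)/5 = 1/10 each.
Living: Ryo, Yori, Takeshi, Yoshiko, and Reiko — each takes 1/10.

Daichi 1/4; Noboru 1/4; Reiko 1/10; Ryo 1/10; Takeshi 1/10; Yori 1/10; Yoshiko 1/10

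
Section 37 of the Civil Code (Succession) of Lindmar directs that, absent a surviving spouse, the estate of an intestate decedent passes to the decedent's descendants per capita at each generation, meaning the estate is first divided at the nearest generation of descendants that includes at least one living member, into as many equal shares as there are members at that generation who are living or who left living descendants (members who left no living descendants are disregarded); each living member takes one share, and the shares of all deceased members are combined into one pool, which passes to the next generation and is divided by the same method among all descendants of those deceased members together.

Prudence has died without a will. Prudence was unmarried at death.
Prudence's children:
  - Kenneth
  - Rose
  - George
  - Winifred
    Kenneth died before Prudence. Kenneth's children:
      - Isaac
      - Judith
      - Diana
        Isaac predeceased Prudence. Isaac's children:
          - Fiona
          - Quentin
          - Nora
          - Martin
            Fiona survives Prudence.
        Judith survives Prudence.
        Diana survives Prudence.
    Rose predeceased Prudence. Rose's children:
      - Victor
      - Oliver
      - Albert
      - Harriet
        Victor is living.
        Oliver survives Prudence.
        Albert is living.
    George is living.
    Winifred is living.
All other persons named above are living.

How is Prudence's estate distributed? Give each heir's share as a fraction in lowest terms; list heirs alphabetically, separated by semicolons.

There is no surviving spouse, so the entire estate passes to Prudence's descendants per capita at each generation.
At generation 1 (Kenneth, Rose, George, Winifred) there are 4 shares of (1)/4 = 1/4 each.
Living: George and Winifred — each takes 1/4.
Deceased: Kenneth and Rose. Their combined 1/2 is pooled and carried to generation 2.
At generation 2 (Isaac, Judith, Diana, Victor, Oliver, Albert, Harriet) there are 7 shares of (1/2)/7 = 1/14 each.
Living: Judith, Diana, Victor, Oliver, Albert, and Harriet — each takes 1/14.
Deceased: Isaac. That 1/14 share is carried to generation 3.
At generation 3 (Fiona, Quentin, Nora, Martin) there are 4 shares of (1/14)/4 = 1/56 each.
Living: Fiona, Quentin, Nora, and Martin — each takes 1/56.

Albert 1/14; Diana 1/14; Fiona 1/56; George 1/4; Harriet 1/14; Judith 1/14; Martin 1/56; Nora 1/56; Oliver 1/14; Quentin 1/56; Victor 1/14; Winifred 1/4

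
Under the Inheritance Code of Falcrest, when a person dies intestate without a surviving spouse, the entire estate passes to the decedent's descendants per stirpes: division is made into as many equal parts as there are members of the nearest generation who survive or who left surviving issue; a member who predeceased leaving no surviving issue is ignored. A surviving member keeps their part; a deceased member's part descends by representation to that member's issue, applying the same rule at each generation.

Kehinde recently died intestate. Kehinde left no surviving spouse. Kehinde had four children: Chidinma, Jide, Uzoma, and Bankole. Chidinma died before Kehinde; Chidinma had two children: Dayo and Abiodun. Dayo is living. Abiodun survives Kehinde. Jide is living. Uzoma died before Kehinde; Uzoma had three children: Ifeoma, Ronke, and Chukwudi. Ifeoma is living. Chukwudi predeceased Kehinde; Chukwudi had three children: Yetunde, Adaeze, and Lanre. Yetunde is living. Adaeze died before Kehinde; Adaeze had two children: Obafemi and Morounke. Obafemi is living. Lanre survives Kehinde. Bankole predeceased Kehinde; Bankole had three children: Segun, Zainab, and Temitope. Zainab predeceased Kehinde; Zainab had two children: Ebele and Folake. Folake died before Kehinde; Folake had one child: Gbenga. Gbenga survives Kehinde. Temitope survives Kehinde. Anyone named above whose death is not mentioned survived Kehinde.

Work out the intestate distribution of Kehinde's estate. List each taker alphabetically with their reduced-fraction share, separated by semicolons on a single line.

There is no surviving spouse, so the entire estate passes to Kehinde's descendants per stirpes.
The estate is divided into 4 equal shares of 1/4 among Chidinma, Jide, Uzoma, Bankole.
Chidinma predeceased; the 1/4 allotted to Chidinma's branch passes to Chidinma's issue by representation.
The 1/4 is divided into 2 equal shares of 1/8 among Dayo, Abiodun.
Dayo is living and takes 1/8.
Abiodun is living and takes 1/8.
Jide is living and takes 1/4.
Uzoma predeceased; the 1/4 allotted to Uzoma's branch passes to Uzoma's issue by representation.
The 1/4 is divided into 3 equal shares of 1/12 among Ifeoma, Ronke, Chukwudi.
Ifeoma is living and takes 1/12.
Ronke is living and takes 1/12.
Chukwudi predeceased; the 1/12 allotted to Chukwudi's branch passes to Chukwudi's issue by representation.
The 1/12 is divided into 3 equal shares of 1/36 among Yetunde, Adaeze, Lanre.
Yetunde is living and takes 1/36.
Adaeze predeceased; the 1/36 allotted to Adaeze's branch passes to Adaeze's issue by representation.
The 1/36 is divided into 2 equal shares of 1/72 among Obafemi, Morounke.
Obafemi is living and takes 1/72.
Morounke is living and takes 1/72.
Lanre is living and takes 1/36.
Bankole predeceased; the 1/4 allotted to Bankole's branch passes to Bankole's issue by representation.
The 1/4 is divided into 3 equal shares of 1/12 among Segun, Zainab, Temitope.
Segun is living and takes 1/12.
Zainab predeceased; the 1/12 allotted to Zainab's branch passes to Zainab's issue by representation.
The 1/12 is divided into 2 equal shares of 1/24 among Ebele, Folake.
Ebele is living and takes 1/24.
Folake predeceased; the 1/24 allotted to Folake's branch passes to Folake's issue by representation.
Gbenga is the sole taker at this level and receives the full 1/24.
Temitope is living and takes 1/12.

Abiodun 1/8; Dayo 1/8; Ebele 1/24; Gbenga 1/24; Ifeoma 1/12; Jide 1/4; Lanre 1/36; Morounke 1/72; Obafemi 1/72; Ronke 1/12; Segun 1/12; Temitope 1/12; Yetunde 1/36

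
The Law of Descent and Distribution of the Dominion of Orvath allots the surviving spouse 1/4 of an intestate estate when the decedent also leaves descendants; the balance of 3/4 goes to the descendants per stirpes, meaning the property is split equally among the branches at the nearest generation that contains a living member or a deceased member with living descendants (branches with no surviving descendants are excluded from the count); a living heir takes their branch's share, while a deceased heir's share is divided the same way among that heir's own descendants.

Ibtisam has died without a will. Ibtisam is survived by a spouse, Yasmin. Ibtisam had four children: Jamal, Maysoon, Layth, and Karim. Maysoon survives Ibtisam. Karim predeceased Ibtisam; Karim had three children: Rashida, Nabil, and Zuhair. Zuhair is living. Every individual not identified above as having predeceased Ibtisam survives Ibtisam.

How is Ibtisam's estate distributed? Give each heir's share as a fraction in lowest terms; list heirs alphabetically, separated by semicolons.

Yasmin, as surviving spouse, takes 1/4.
The remaining 3/4 passes to Ibtisam's descendants per stirpes.
The 3/4 is divided into 4 equal shares of 3/16 among Jamal, Maysoon, Layth, Karim.
Jamal is living and takes 3/16.
Maysoon is living and takes 3/16.
Layth is living and takes 3/16.
Karim predeceased; the 3/16 allotted to Karim's branch passes to Karim's issue by representation.
The 3/16 is divided into 3 equal shares of 1/16 among Rashida, Nabil, Zuhair.
Rashida is living and takes 1/16.
Nabil is living and takes 1/16.
Zuhair is living and takes 1/16.

Jamal 3/16; Layth 3/16; Maysoon 3/16; Nabil 1/16; Rashida 1/16; Yasmin 1/4; Zuhair 1/16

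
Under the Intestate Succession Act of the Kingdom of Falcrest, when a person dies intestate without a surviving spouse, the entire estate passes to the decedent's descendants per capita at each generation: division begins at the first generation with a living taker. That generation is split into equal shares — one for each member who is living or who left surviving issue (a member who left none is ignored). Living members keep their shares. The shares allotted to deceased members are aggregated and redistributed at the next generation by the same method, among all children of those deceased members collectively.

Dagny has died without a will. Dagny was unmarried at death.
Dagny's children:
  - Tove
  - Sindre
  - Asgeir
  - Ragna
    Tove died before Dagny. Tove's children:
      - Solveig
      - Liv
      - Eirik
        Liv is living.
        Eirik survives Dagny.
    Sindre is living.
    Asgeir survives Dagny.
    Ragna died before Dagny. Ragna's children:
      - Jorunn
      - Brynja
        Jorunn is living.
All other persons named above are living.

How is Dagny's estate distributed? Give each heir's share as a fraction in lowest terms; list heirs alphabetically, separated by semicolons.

There is no surviving spouse, so the entire estate passes to Dagny's descendants per capita at each generation.
At generation 1 (Tove, Sindre, Asgeir, Ragna) there are 4 shares of (1)/4 = 1/4 each.
Living: Sindre and Asgeir — each takes 1/4.
Deceased: Tove and Ragna. Their combined 1/2 is pooled and carried to generation 2.
At generation 2 (Solveig, Liv, Eirik, Jorunn, Brynja) there are 5 shares of (1/2)/5 = 1/10 each.
Living: Solveig, Liv, Eirik, Jorunn, and Brynja — each takes 1/10.

Asgeir 1/4; Brynja 1/10; Eirik 1/10; Jorunn 1/10; Liv 1/10; Sindre 1/4; Solveig 1/10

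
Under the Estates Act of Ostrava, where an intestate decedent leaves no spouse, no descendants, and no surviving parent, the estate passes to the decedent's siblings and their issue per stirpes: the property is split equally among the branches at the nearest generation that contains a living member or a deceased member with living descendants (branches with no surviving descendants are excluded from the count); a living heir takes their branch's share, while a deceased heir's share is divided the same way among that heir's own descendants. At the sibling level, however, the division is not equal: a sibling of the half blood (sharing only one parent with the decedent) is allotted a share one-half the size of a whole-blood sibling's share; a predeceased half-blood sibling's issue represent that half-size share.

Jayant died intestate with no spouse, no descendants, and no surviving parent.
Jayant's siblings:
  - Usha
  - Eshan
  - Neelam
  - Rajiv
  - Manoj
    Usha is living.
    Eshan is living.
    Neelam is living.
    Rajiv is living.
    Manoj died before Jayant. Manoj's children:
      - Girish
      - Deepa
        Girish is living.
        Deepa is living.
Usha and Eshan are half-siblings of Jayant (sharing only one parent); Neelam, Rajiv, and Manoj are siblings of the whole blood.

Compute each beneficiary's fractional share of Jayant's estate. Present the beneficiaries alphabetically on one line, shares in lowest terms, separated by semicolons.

Deepa 1/8; Eshan 1/8; Girish 1/8; Neelam 1/4; Rajiv 1/4; Usha 1/8

No spouse, descendants, or parent survives, so the estate passes to Jayant's siblings per stirpes.
Half-blood siblings count for one-half the weight of whole-blood siblings at the initial division.
Dividing 1 in proportion to weights (total weight 4): Usha (weight 1/2) → 1/8; Eshan (weight 1/2) → 1/8; Neelam (weight 1) → 1/4; Rajiv (weight 1) → 1/4; Manoj (weight 1) → 1/4.
Usha is living and takes 1/8.
Eshan is living and takes 1/8.
Neelam is living and takes 1/4.
Rajiv is living and takes 1/4.
Manoj predeceased; the 1/4 allotted to Manoj's branch passes to Manoj's issue by representation.
The 1/4 is divided into 2 equal shares of 1/8 among Girish, Deepa.
Girish is living and takes 1/8.
Deepa is living and takes 1/8.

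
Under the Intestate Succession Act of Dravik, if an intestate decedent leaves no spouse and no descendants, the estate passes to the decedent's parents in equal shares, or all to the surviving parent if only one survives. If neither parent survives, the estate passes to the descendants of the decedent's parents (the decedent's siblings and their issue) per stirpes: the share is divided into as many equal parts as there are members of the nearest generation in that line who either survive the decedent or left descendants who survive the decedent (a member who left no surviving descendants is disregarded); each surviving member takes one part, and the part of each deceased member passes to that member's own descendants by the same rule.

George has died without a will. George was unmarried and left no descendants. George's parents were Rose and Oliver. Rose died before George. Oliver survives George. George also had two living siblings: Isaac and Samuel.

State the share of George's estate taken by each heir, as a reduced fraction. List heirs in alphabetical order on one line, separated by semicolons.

Only one parent, Oliver, survives, so Oliver takes the entire estate. The siblings take nothing because a surviving parent has priority.

Oliver 1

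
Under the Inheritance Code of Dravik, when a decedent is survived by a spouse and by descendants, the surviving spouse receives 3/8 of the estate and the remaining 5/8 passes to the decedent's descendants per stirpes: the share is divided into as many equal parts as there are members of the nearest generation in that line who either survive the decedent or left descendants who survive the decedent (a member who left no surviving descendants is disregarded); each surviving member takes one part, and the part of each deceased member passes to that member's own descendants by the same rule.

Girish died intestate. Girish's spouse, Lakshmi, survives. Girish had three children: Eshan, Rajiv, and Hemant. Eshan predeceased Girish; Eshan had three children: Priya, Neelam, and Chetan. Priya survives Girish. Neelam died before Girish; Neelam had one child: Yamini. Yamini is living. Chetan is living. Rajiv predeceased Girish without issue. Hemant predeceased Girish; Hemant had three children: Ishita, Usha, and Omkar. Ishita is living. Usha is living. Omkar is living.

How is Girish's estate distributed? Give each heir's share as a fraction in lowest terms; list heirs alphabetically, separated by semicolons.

Lakshmi, as surviving spouse, takes 3/8.
The remaining 5/8 passes to Girish's descendants per stirpes.
Rajiv left no surviving issue, so that branch lapses and is disregarded.
The 5/8 is divided into 2 equal shares of 5/16 among Eshan, Hemant.
Eshan predeceased; the 5/16 allotted to Eshan's branch passes to Eshan's issue by representation.
The 5/16 is divided into 3 equal shares of 5/48 among Priya, Neelam, Chetan.
Priya is living and takes 5/48.
Neelam predeceased; the 5/48 allotted to Neelam's branch passes to Neelam's issue by representation.
Yamini is the sole taker at this level and receives the full 5/48.
Chetan is living and takes 5/48.
Hemant predeceased; the 5/16 allotted to Hemant's branch passes to Hemant's issue by representation.
The 5/16 is divided into 3 equal shares of 5/48 among Ishita, Usha, Omkar.
Ishita is living and takes 5/48.
Usha is living and takes 5/48.
Omkar is living and takes 5/48.

Chetan 5/48; Ishita 5/48; Lakshmi 3/8; Omkar 5/48; Priya 5/48; Usha 5/48; Yamini 5/48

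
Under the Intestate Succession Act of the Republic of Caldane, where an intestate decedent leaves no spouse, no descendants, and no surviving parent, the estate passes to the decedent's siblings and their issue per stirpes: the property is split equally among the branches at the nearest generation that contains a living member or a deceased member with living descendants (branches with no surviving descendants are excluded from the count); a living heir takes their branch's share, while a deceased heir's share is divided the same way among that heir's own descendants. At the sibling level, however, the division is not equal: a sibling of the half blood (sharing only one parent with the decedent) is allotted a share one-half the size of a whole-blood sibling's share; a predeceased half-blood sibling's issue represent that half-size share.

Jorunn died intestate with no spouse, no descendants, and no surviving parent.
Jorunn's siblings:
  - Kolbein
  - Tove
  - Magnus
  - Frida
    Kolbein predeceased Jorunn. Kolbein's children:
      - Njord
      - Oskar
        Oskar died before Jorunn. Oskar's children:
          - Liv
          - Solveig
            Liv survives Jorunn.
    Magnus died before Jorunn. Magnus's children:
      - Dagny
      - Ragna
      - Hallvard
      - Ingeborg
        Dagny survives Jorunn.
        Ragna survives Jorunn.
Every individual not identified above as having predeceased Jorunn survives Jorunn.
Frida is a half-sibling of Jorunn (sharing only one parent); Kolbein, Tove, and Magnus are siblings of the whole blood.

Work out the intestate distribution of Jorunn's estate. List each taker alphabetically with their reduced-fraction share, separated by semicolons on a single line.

Dagny 1/14; Frida 1/7; Hallvard 1/14; Ingeborg 1/14; Liv 1/14; Njord 1/7; Ragna 1/14; Solveig 1/14; Tove 2/7

No spouse, descendants, or parent survives, so the estate passes to Jorunn's siblings per stirpes.
Half-blood siblings count for one-half the weight of whole-blood siblings at the initial division.
Dividing 1 in proportion to weights (total weight 7/2): Kolbein (weight 1) → 2/7; Tove (weight 1) → 2/7; Magnus (weight 1) → 2/7; Frida (weight 1/2) → 1/7.
Kolbein predeceased; the 2/7 allotted to Kolbein's branch passes to Kolbein's issue by representation.
The 2/7 is divided into 2 equal shares of 1/7 among Njord, Oskar.
Njord is living and takes 1/7.
Oskar predeceased; the 1/7 allotted to Oskar's branch passes to Oskar's issue by representation.
The 1/7 is divided into 2 equal shares of 1/14 among Liv, Solveig.
Liv is living and takes 1/14.
Solveig is living and takes 1/14.
Tove is living and takes 2/7.
Magnus predeceased; the 2/7 allotted to Magnus's branch passes to Magnus's issue by representation.
The 2/7 is divided into 4 equal shares of 1/14 among Dagny, Ragna, Hallvard, Ingeborg.
Dagny is living and takes 1/14.
Ragna is living and takes 1/14.
Hallvard is living and takes 1/14.
Ingeborg is living and takes 1/14.
Frida is living and takes 1/7.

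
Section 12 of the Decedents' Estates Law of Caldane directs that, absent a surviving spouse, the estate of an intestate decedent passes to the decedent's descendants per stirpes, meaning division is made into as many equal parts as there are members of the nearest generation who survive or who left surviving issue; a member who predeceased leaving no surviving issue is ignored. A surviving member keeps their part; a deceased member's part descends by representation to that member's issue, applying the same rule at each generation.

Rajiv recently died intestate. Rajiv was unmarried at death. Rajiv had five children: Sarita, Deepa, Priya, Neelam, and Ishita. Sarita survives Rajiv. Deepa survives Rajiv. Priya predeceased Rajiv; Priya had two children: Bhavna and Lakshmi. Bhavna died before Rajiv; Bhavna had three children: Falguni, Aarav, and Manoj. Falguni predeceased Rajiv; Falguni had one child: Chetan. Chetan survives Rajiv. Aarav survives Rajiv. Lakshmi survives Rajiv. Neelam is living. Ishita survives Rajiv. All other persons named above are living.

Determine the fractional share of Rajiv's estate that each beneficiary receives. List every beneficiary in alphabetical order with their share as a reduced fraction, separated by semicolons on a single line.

There is no surviving spouse, so the entire estate passes to Rajiv's descendants per stirpes.
The estate is divided into 5 equal shares of 1/5 among Sarita, Deepa, Priya, Neelam, Ishita.
Sarita is living and takes 1/5.
Deepa is living and takes 1/5.
Priya predeceased; the 1/5 allotted to Priya's branch passes to Priya's issue by representation.
The 1/5 is divided into 2 equal shares of 1/10 among Bhavna, Lakshmi.
Bhavna predeceased; the 1/10 allotted to Bhavna's branch passes to Bhavna's issue by representation.
The 1/10 is divided into 3 equal shares of 1/30 among Falguni, Aarav, Manoj.
Falguni predeceased; the 1/30 allotted to Falguni's branch passes to Falguni's issue by representation.
Chetan is the sole taker at this level and receives the full 1/30.
Aarav is living and takes 1/30.
Manoj is living and takes 1/30.
Lakshmi is living and takes 1/10.
Neelam is living and takes 1/5.
Ishita is living and takes 1/5.

Aarav 1/30; Chetan 1/30; Deepa 1/5; Ishita 1/5; Lakshmi 1/10; Manoj 1/30; Neelam 1/5; Sarita 1/5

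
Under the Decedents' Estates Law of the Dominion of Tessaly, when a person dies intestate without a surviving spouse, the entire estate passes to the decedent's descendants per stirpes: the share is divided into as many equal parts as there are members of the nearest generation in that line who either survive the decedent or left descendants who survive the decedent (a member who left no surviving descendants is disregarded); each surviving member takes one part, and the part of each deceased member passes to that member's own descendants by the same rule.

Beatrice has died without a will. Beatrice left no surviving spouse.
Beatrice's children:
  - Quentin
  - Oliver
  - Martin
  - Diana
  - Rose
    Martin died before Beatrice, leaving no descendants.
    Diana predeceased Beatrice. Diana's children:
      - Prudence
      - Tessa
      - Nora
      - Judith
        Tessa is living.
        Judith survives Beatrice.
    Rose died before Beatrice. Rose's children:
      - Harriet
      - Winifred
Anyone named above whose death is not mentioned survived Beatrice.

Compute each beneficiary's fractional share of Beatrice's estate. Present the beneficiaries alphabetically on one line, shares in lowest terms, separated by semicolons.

There is no surviving spouse, so the entire estate passes to Beatrice's descendants per stirpes.
Martin left no surviving issue, so that branch lapses and is disregarded.
The estate is divided into 4 equal shares of 1/4 among Quentin, Oliver, Diana, Rose.
Quentin is living and takes 1/4.
Oliver is living and takes 1/4.
Diana predeceased; the 1/4 allotted to Diana's branch passes to Diana's issue by representation.
The 1/4 is divided into 4 equal shares of 1/16 among Prudence, Tessa, Nora, Judith.
Prudence is living and takes 1/16.
Tessa is living and takes 1/16.
Nora is living and takes 1/16.
Judith is living and takes 1/16.
Rose predeceased; the 1/4 allotted to Rose's branch passes to Rose's issue by representation.
The 1/4 is divided into 2 equal shares of 1/8 among Harriet, Winifred.
Harriet is living and takes 1/8.
Winifred is living and takes 1/8.

Harriet 1/8; Judith 1/16; Nora 1/16; Oliver 1/4; Prudence 1/16; Quentin 1/4; Tessa 1/16; Winifred 1/8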